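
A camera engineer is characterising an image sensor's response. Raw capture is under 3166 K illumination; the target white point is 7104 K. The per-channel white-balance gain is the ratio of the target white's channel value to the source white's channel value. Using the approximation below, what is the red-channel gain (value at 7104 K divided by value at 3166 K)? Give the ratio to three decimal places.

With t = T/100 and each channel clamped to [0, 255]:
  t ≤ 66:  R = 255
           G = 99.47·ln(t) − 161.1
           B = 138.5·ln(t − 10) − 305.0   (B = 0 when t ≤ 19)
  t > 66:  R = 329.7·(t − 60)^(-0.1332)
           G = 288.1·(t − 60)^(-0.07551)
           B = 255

At 3166 K (t = 31.66):
  R = 255 by definition for t ≤ 66.
At 7104 K (t = 71.04):
  R = 329.7·(71.04 − 60)^(-0.1332) = 329.7·11.04^(-0.1332) = 329.7·0.72623 = 239.439.
Gain = 239.439 / 255.000 = 0.9390 → 0.939.

0.939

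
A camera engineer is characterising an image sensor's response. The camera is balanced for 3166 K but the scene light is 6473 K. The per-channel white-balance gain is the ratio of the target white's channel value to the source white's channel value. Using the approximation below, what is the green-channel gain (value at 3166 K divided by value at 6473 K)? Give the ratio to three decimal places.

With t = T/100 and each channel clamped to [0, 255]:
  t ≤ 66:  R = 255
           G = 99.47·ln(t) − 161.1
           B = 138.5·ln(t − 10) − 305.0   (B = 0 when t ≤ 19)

0.720

At 6473 K (t = 64.73):
  G = 99.47·ln 64.73 − 161.1 = 99.47·4.1702 − 161.1 = 253.712.
At 3166 K (t = 31.66):
  G = 99.47·ln 31.66 − 161.1 = 99.47·3.4551 − 161.1 = 182.574.
Gain = 182.574 / 253.712 = 0.7196 → 0.720.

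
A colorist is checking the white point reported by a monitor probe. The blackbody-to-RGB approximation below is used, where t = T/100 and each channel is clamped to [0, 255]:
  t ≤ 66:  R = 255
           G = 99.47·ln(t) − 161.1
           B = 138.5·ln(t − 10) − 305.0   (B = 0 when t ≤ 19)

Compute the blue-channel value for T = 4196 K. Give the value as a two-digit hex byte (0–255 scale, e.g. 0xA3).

t = 4196/100 = 41.96; the t ≤ 66 branch applies.
B = 138.5·ln(41.96 − 10) − 305.0 = 138.5·ln 31.96 − 305.0 = 138.5·3.4645 − 305.0 = 174.831.
Rounded: 175; in hex, 0xAF.

0xAF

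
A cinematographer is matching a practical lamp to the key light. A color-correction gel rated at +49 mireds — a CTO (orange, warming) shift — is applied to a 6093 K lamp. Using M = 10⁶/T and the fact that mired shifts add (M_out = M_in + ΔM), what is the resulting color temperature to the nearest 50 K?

4700 K

M_in = 10⁶/6093 = 164.12 mireds.
M_out = 164.12 + (+49) = 213.12 mireds.
T_out = 10⁶/213.12 = 4692.1 K → 4700 K.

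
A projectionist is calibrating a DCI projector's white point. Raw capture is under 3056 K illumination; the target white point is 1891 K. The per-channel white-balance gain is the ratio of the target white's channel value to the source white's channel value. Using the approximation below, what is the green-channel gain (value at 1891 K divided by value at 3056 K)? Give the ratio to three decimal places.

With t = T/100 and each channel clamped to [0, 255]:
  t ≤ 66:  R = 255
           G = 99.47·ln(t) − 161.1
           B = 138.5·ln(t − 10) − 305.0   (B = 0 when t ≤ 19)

At 3056 K (t = 30.56):
  G = 99.47·ln 30.56 − 161.1 = 99.47·3.4197 − 161.1 = 179.057.
At 1891 K (t = 18.91):
  G = 99.47·ln 18.91 − 161.1 = 99.47·2.9397 − 161.1 = 131.311.
Gain = 131.311 / 179.057 = 0.7333 → 0.733.

0.733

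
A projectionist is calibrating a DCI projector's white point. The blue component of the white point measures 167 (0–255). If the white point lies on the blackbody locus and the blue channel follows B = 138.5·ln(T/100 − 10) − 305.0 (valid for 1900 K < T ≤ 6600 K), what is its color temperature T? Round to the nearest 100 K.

ln(t − 10) = (167 + 305.0) / 138.5 = 3.4079.
t − 10 = e^3.4079 = 30.203, so t = 40.203.
T = 100·t = 4020 K → 4000 K to the nearest 100 K.

4000 K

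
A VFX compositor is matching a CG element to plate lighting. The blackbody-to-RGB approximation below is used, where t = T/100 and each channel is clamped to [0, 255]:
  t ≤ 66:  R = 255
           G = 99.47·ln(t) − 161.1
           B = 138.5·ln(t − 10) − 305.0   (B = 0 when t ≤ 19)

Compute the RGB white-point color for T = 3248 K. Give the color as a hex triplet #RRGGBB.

#FFB97E

t = 3248/100 = 32.48; the t ≤ 66 branch applies.
R = 255 by definition for t ≤ 66.
G = 99.47·ln 32.48 − 161.1 = 99.47·3.4806 − 161.1 = 185.118.
B = 138.5·ln(32.48 − 10) − 305.0 = 138.5·ln 22.48 − 305.0 = 138.5·3.1126 − 305.0 = 126.099.
Rounded: (255, 185, 126).
In hex: #FFB97E.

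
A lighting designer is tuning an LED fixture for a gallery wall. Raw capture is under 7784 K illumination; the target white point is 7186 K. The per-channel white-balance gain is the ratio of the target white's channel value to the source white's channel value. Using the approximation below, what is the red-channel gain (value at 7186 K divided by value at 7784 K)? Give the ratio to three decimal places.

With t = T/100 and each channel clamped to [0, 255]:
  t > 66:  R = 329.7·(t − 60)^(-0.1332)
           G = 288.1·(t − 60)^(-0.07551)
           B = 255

1.056

At 7784 K (t = 77.84):
  R = 329.7·(77.84 − 60)^(-0.1332) = 329.7·17.84^(-0.1332) = 329.7·0.68126 = 224.612.
At 7186 K (t = 71.86):
  R = 329.7·(71.86 − 60)^(-0.1332) = 329.7·11.86^(-0.1332) = 329.7·0.71934 = 237.165.
Gain = 237.165 / 224.612 = 1.0559 → 1.056.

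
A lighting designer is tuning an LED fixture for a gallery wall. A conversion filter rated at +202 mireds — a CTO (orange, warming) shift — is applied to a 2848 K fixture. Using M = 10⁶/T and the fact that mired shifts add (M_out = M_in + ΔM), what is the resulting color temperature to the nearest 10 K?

M_in = 10⁶/2848 = 351.12 mireds.
M_out = 351.12 + (+202) = 553.12 mireds.
T_out = 10⁶/553.12 = 1807.9 K → 1810 K.

1810 K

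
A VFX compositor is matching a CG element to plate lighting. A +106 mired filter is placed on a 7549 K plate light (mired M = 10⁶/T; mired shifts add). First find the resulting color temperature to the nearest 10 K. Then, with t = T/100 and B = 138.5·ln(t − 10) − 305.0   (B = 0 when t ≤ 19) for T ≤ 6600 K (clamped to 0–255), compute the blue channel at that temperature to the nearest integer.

M_in = 10⁶/7549 = 132.47; M_out = 132.47 + (+106) = 238.47.
T_out = 10⁶/238.47 = 4193.4 K → 4190 K; t = 41.9.
B = 138.5·ln(41.9 − 10) − 305.0 = 138.5·ln 31.9 − 305.0 = 138.5·3.4626 − 305.0 = 174.571.
Rounded: 175.

175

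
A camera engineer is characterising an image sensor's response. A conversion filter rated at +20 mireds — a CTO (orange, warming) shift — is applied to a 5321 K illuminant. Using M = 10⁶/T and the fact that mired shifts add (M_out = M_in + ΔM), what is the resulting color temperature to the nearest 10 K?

M_in = 10⁶/5321 = 187.93 mireds.
M_out = 187.93 + (+20) = 207.93 mireds.
T_out = 10⁶/207.93 = 4809.2 K → 4810 K.

4810 K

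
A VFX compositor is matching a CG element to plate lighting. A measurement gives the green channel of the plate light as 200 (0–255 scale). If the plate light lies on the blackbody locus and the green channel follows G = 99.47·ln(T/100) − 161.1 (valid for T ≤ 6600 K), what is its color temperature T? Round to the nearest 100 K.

ln t = (200 + 161.1) / 99.47 = 3.6302.
t = e^3.6302 = 37.722.
T = 100·t = 3772 K → 3800 K to the nearest 100 K.

3800 K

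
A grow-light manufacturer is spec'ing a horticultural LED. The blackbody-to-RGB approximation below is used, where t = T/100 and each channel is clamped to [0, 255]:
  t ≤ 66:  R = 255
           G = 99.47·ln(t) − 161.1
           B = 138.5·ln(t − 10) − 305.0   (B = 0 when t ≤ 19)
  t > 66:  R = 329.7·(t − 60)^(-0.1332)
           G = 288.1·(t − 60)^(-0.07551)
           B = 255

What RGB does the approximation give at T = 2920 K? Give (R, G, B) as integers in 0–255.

(255, 175, 104)

t = 2920/100 = 29.2; the t ≤ 66 branch applies.
R = 255 by definition for t ≤ 66.
G = 99.47·ln 29.2 − 161.1 = 99.47·3.3742 − 161.1 = 174.529.
B = 138.5·ln(29.2 − 10) − 305.0 = 138.5·ln 19.2 − 305.0 = 138.5·2.9549 − 305.0 = 104.255.
Rounded: (255, 175, 104).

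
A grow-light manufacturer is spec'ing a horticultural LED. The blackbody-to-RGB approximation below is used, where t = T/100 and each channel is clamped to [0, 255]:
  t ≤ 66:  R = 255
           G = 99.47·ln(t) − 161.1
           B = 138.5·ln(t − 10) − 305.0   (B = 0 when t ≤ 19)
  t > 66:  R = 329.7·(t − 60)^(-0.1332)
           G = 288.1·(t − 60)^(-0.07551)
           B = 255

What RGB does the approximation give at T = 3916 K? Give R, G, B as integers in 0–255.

R=255, G=204, B=162

t = 3916/100 = 39.16; the t ≤ 66 branch applies.
R = 255 by definition for t ≤ 66.
G = 99.47·ln 39.16 − 161.1 = 99.47·3.6677 − 161.1 = 203.722.
B = 138.5·ln(39.16 − 10) − 305.0 = 138.5·ln 29.16 − 305.0 = 138.5·3.3728 − 305.0 = 162.133.
Rounded: (255, 204, 162).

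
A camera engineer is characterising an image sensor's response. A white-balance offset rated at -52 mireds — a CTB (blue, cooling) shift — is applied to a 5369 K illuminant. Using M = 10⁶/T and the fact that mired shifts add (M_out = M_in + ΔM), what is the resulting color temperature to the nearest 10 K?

M_in = 10⁶/5369 = 186.25 mireds.
M_out = 186.25 + (-52) = 134.25 mireds.
T_out = 10⁶/134.25 = 7448.5 K → 7450 K.

7450 K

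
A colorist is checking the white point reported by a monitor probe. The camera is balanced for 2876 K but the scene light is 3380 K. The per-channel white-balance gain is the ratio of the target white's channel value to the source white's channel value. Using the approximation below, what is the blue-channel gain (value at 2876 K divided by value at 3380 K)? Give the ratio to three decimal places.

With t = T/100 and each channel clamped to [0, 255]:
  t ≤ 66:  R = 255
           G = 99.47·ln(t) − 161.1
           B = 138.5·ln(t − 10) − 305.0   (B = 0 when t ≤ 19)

0.754

At 3380 K (t = 33.8):
  B = 138.5·ln(33.8 − 10) − 305.0 = 138.5·ln 23.8 − 305.0 = 138.5·3.1697 − 305.0 = 134.001.
At 2876 K (t = 28.76):
  B = 138.5·ln(28.76 − 10) − 305.0 = 138.5·ln 18.76 − 305.0 = 138.5·2.9317 − 305.0 = 101.044.
Gain = 101.044 / 134.001 = 0.7541 → 0.754.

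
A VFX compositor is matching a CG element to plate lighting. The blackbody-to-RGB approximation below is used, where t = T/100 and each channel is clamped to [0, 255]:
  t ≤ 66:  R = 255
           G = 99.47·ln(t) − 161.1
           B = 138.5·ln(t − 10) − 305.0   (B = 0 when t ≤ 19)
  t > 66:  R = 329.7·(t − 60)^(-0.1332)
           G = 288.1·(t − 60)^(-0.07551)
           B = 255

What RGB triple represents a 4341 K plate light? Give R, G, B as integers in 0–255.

R=255, G=214, B=181

t = 4341/100 = 43.41; the t ≤ 66 branch applies.
R = 255 by definition for t ≤ 66.
G = 99.47·ln 43.41 − 161.1 = 99.47·3.7707 − 161.1 = 213.971.
B = 138.5·ln(43.41 − 10) − 305.0 = 138.5·ln 33.41 − 305.0 = 138.5·3.5089 − 305.0 = 180.976.
Rounded: (255, 214, 181).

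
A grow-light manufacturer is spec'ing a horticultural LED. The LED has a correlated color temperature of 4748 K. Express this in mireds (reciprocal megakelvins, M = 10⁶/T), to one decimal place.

210.6 mireds

M = 10⁶ / 4748 = 210.615 → 210.6 mireds.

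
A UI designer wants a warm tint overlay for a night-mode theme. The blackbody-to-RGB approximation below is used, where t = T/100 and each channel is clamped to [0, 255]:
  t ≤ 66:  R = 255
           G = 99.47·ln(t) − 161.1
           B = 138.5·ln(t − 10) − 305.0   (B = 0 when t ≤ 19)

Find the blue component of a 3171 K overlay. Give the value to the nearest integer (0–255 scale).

t = 3171/100 = 31.71; the t ≤ 66 branch applies.
B = 138.5·ln(31.71 − 10) − 305.0 = 138.5·ln 21.71 − 305.0 = 138.5·3.0778 − 305.0 = 121.272.
Rounded: 121.

121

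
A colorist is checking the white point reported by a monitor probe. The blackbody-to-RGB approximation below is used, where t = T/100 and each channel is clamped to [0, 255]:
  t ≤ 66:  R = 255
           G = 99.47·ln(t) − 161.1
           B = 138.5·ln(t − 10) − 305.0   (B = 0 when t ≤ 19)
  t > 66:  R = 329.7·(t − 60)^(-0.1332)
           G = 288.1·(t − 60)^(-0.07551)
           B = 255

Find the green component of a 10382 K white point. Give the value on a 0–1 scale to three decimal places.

0.849

t = 10382/100 = 103.82; the t > 66 branch applies.
G = 288.1·(103.82 − 60)^(-0.07551) = 288.1·43.82^(-0.07551) = 288.1·0.75169 = 216.561.
On a 0–1 scale: 216.561/255 = 0.8493 → 0.849.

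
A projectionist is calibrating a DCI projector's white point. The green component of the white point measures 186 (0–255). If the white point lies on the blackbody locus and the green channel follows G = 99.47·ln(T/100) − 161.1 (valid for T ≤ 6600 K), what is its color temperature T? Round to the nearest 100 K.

ln t = (186 + 161.1) / 99.47 = 3.4895.
t = e^3.4895 = 32.769.
T = 100·t = 3277 K → 3300 K to the nearest 100 K.

3300 K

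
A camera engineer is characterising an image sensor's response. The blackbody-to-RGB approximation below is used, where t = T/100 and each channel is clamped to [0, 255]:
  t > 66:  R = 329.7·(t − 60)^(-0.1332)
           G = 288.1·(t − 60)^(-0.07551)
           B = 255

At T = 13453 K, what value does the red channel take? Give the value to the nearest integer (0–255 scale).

t = 13453/100 = 134.53; the t > 66 branch applies.
R = 329.7·(134.53 − 60)^(-0.1332) = 329.7·74.53^(-0.1332) = 329.7·0.56313 = 185.663.
Rounded: 186.

186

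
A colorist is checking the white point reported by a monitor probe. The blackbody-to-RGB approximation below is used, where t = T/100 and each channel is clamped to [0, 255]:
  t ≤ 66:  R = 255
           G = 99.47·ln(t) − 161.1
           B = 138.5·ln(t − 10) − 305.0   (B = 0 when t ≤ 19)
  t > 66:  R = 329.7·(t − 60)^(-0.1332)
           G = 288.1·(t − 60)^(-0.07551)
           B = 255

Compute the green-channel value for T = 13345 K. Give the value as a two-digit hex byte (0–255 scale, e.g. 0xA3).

t = 13345/100 = 133.45; the t > 66 branch applies.
G = 288.1·(133.45 − 60)^(-0.07551) = 288.1·73.45^(-0.07551) = 288.1·0.72293 = 208.277.
Rounded: 208; in hex, 0xD0.

0xD0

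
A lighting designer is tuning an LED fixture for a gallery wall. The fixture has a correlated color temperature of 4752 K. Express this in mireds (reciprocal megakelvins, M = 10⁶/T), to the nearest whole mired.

M = 10⁶ / 4752 = 210.438 → 210 mireds.

210 mireds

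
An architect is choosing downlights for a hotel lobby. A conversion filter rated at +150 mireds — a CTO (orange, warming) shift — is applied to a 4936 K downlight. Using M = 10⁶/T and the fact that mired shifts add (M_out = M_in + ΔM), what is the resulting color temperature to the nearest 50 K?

2850 K

M_in = 10⁶/4936 = 202.59 mireds.
M_out = 202.59 + (+150) = 352.59 mireds.
T_out = 10⁶/352.59 = 2836.1 K → 2850 K.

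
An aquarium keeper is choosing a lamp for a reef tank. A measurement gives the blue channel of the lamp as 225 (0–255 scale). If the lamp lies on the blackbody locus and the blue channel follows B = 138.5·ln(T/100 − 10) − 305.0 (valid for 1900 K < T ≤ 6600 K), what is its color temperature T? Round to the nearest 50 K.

ln(t − 10) = (225 + 305.0) / 138.5 = 3.8267.
t − 10 = e^3.8267 = 45.911, so t = 55.911.
T = 100·t = 5591 K → 5600 K to the nearest 50 K.

5600 K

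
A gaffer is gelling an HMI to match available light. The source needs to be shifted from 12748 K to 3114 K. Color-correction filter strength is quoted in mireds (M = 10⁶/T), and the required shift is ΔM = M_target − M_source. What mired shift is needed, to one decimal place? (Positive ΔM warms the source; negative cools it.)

+242.7 mireds

M_source = 10⁶/12748 = 78.444; M_target = 10⁶/3114 = 321.130.
ΔM = 321.130 − 78.444 = 242.687 → +242.7 mireds, a warming shift.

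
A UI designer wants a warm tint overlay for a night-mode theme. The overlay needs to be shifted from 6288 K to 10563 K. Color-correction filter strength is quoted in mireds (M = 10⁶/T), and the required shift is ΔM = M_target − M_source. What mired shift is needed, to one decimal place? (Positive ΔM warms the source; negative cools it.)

-64.4 mireds

M_source = 10⁶/6288 = 159.033; M_target = 10⁶/10563 = 94.670.
ΔM = 94.670 − 159.033 = -64.363 → -64.4 mireds, a cooling shift.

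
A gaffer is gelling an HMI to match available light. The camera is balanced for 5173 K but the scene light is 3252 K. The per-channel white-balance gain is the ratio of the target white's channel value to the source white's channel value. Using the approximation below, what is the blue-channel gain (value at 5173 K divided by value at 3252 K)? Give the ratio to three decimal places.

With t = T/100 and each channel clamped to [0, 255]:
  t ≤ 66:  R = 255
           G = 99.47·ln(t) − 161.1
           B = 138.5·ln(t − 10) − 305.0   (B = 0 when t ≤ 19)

At 3252 K (t = 32.52):
  B = 138.5·ln(32.52 − 10) − 305.0 = 138.5·ln 22.52 − 305.0 = 138.5·3.1144 − 305.0 = 126.345.
At 5173 K (t = 51.73):
  B = 138.5·ln(51.73 − 10) − 305.0 = 138.5·ln 41.73 − 305.0 = 138.5·3.7312 − 305.0 = 211.774.
Gain = 211.774 / 126.345 = 1.6762 → 1.676.

1.676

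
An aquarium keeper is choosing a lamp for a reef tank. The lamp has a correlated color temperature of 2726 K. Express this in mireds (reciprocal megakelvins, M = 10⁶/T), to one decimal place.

M = 10⁶ / 2726 = 366.838 → 366.8 mireds.

366.8 mireds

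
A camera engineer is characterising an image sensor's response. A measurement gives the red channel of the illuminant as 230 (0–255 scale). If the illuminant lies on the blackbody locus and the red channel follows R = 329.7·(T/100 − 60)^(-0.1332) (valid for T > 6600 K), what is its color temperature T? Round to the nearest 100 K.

7500 K

(t − 60)^(-0.1332) = 230/329.7 = 0.69760.
t − 60 = 0.69760^(1/-0.1332) = 0.69760^(-7.508) = 14.932, so t = 74.932.
T = 100·t = 7493 K → 7500 K to the nearest 100 K.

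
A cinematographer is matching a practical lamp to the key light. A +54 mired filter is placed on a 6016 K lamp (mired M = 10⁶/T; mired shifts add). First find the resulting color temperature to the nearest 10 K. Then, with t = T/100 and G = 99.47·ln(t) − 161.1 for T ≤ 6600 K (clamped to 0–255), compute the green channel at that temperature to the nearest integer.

M_in = 10⁶/6016 = 166.22; M_out = 166.22 + (+54) = 220.22.
T_out = 10⁶/220.22 = 4540.8 K → 4540 K; t = 45.4.
G = 99.47·ln 45.4 − 161.1 = 99.47·3.8155 − 161.1 = 218.429.
Rounded: 218.

218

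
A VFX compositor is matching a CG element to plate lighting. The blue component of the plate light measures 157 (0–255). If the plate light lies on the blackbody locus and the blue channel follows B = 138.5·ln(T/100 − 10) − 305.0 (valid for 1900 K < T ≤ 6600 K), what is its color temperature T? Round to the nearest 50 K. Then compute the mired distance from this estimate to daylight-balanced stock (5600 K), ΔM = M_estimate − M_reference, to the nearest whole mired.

ln(t − 10) = (157 + 305.0) / 138.5 = 3.3357.
t − 10 = e^3.3357 = 28.099, so t = 38.099.
T = 100·t = 3810 K → 3800 K to the nearest 50 K.
M_estimate = 10⁶/3800 = 263.16; M_reference = 10⁶/5600 = 178.57.
ΔM = 263.16 − 178.57 = 84.59 → +85 mireds.

+85 mireds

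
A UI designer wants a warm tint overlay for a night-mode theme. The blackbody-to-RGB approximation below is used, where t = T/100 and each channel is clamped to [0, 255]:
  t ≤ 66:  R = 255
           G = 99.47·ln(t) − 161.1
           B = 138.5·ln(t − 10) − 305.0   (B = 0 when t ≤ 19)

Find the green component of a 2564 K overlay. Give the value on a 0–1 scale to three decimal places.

t = 2564/100 = 25.64; the t ≤ 66 branch applies.
G = 99.47·ln 25.64 − 161.1 = 99.47·3.2442 − 161.1 = 161.596.
On a 0–1 scale: 161.596/255 = 0.6337 → 0.634.

0.634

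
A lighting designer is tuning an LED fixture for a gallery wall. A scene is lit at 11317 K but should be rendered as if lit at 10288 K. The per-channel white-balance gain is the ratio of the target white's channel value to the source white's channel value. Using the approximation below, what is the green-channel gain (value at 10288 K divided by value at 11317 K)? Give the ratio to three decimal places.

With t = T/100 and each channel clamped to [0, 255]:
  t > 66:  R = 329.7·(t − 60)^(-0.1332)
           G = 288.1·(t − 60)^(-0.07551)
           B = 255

At 11317 K (t = 113.17):
  G = 288.1·(113.17 − 60)^(-0.07551) = 288.1·53.17^(-0.07551) = 288.1·0.74079 = 213.422.
At 10288 K (t = 102.88):
  G = 288.1·(102.88 − 60)^(-0.07551) = 288.1·42.88^(-0.07551) = 288.1·0.75292 = 216.916.
Gain = 216.916 / 213.422 = 1.0164 → 1.016.

1.016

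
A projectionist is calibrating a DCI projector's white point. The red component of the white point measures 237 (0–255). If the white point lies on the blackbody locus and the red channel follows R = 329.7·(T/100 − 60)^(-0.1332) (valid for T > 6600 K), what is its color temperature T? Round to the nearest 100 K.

(t − 60)^(-0.1332) = 237/329.7 = 0.71884.
t − 60 = 0.71884^(1/-0.1332) = 0.71884^(-7.508) = 11.922, so t = 71.922.
T = 100·t = 7192 K → 7200 K to the nearest 100 K.

7200 K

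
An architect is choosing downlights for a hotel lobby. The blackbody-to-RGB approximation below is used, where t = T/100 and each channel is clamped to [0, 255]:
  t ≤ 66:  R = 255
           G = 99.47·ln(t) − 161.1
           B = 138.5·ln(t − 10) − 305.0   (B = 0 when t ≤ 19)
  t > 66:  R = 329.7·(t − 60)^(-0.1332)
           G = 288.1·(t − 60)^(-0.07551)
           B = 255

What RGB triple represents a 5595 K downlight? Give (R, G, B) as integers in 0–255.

t = 5595/100 = 55.95; the t ≤ 66 branch applies.
R = 255 by definition for t ≤ 66.
G = 99.47·ln 55.95 − 161.1 = 99.47·4.0245 − 161.1 = 239.213.
B = 138.5·ln(55.95 − 10) − 305.0 = 138.5·ln 45.95 − 305.0 = 138.5·3.8276 − 305.0 = 225.116.
Rounded: (255, 239, 225).

(255, 239, 225)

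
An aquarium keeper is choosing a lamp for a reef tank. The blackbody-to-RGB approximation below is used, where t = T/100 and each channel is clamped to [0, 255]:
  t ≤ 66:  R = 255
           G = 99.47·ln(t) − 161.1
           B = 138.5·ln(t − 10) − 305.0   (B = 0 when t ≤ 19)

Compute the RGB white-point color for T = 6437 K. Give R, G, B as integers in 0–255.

R=255, G=253, B=248

t = 6437/100 = 64.37; the t ≤ 66 branch applies.
R = 255 by definition for t ≤ 66.
G = 99.47·ln 64.37 − 161.1 = 99.47·4.1646 − 161.1 = 253.158.
B = 138.5·ln(64.37 − 10) − 305.0 = 138.5·ln 54.37 − 305.0 = 138.5·3.9958 − 305.0 = 248.420.
Rounded: (255, 253, 248).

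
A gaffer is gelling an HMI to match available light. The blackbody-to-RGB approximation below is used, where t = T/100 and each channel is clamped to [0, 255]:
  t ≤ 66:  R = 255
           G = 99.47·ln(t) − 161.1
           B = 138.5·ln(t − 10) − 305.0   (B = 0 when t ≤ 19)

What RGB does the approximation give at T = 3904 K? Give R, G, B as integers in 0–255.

R=255, G=203, B=162

t = 3904/100 = 39.04; the t ≤ 66 branch applies.
R = 255 by definition for t ≤ 66.
G = 99.47·ln 39.04 − 161.1 = 99.47·3.6646 − 161.1 = 203.416.
B = 138.5·ln(39.04 − 10) − 305.0 = 138.5·ln 29.04 − 305.0 = 138.5·3.3687 − 305.0 = 161.561.
Rounded: (255, 203, 162).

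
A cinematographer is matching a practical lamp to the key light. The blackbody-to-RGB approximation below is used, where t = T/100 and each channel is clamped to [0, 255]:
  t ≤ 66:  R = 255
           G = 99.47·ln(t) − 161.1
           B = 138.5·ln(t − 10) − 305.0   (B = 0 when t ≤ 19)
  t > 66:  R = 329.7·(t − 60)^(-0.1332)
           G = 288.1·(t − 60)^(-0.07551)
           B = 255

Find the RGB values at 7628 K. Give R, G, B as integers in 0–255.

t = 7628/100 = 76.28; the t > 66 branch applies.
R = 329.7·(76.28 − 60)^(-0.1332) = 329.7·16.28^(-0.1332) = 329.7·0.68962 = 227.367.
G = 288.1·(76.28 − 60)^(-0.07551) = 288.1·16.28^(-0.07551) = 288.1·0.81004 = 233.373.
B = 255 by definition for t > 66.
Rounded: (227, 233, 255).

R=227, G=233, B=255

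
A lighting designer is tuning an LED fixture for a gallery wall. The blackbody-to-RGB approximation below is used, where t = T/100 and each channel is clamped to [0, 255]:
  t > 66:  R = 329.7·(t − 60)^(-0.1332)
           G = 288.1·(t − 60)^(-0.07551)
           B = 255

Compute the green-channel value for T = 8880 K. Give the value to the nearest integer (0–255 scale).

t = 8880/100 = 88.8; the t > 66 branch applies.
G = 288.1·(88.8 − 60)^(-0.07551) = 288.1·28.8^(-0.07551) = 288.1·0.77589 = 223.534.
Rounded: 224.

224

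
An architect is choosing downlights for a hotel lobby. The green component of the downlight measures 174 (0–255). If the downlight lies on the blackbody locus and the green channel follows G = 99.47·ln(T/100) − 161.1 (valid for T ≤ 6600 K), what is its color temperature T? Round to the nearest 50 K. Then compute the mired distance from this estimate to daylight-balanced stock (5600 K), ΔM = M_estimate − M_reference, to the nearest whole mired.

+166 mireds

ln t = (174 + 161.1) / 99.47 = 3.3689.
t = e^3.3689 = 29.045.
T = 100·t = 2905 K → 2900 K to the nearest 50 K.
M_estimate = 10⁶/2900 = 344.83; M_reference = 10⁶/5600 = 178.57.
ΔM = 344.83 − 178.57 = 166.26 → +166 mireds.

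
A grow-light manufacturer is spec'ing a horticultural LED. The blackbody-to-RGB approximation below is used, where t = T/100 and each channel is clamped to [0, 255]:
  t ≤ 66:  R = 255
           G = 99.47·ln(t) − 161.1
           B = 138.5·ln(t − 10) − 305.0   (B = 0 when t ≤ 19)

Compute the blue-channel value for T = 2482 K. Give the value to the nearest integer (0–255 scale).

68

t = 2482/100 = 24.82; the t ≤ 66 branch applies.
B = 138.5·ln(24.82 − 10) − 305.0 = 138.5·ln 14.82 − 305.0 = 138.5·2.6960 − 305.0 = 68.393.
Rounded: 68.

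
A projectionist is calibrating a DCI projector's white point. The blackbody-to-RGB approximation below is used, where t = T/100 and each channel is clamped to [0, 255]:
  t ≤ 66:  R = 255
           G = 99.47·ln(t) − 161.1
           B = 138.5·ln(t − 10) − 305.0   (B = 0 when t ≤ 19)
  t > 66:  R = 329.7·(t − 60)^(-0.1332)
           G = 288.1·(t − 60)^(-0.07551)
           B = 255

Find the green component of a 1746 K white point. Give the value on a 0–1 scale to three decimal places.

t = 1746/100 = 17.46; the t ≤ 66 branch applies.
G = 99.47·ln 17.46 − 161.1 = 99.47·2.8599 − 161.1 = 123.376.
On a 0–1 scale: 123.376/255 = 0.4838 → 0.484.

0.484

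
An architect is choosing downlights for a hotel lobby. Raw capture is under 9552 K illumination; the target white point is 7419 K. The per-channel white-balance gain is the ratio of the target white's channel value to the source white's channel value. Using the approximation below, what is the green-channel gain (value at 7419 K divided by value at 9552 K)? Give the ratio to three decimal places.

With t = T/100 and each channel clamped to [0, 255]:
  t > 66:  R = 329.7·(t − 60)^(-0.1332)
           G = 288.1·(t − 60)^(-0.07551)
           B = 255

At 9552 K (t = 95.52):
  G = 288.1·(95.52 − 60)^(-0.07551) = 288.1·35.52^(-0.07551) = 288.1·0.76370 = 220.022.
At 7419 K (t = 74.19):
  G = 288.1·(74.19 − 60)^(-0.07551) = 288.1·14.19^(-0.07551) = 288.1·0.81849 = 235.807.
Gain = 235.807 / 220.022 = 1.0717 → 1.072.

1.072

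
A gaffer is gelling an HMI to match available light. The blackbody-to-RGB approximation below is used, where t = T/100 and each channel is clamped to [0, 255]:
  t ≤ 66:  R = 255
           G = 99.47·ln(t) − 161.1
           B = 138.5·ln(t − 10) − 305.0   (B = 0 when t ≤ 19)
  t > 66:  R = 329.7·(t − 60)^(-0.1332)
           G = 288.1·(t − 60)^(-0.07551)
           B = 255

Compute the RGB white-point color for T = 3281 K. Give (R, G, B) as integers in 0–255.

(255, 186, 128)

t = 3281/100 = 32.81; the t ≤ 66 branch applies.
R = 255 by definition for t ≤ 66.
G = 99.47·ln 32.81 − 161.1 = 99.47·3.4907 − 161.1 = 186.123.
B = 138.5·ln(32.81 − 10) − 305.0 = 138.5·ln 22.81 − 305.0 = 138.5·3.1272 − 305.0 = 128.117.
Rounded: (255, 186, 128).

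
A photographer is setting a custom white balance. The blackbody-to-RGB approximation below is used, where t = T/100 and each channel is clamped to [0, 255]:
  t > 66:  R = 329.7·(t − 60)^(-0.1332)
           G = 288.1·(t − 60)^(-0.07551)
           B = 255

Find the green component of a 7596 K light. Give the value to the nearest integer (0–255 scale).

234

t = 7596/100 = 75.96; the t > 66 branch applies.
G = 288.1·(75.96 − 60)^(-0.07551) = 288.1·15.96^(-0.07551) = 288.1·0.81126 = 233.723.
Rounded: 234.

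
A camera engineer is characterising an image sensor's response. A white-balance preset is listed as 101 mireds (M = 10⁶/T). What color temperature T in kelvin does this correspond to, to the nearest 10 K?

T = 10⁶ / 101 = 9900.99 K → 9900 K.

9900 K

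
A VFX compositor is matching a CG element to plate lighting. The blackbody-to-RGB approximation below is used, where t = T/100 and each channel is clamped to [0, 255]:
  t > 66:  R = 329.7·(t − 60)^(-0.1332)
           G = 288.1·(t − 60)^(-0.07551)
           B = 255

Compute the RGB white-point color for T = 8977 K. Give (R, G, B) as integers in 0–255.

(210, 223, 255)

t = 8977/100 = 89.77; the t > 66 branch applies.
R = 329.7·(89.77 − 60)^(-0.1332) = 329.7·29.77^(-0.1332) = 329.7·0.63635 = 209.803.
G = 288.1·(89.77 − 60)^(-0.07551) = 288.1·29.77^(-0.07551) = 288.1·0.77395 = 222.976.
B = 255 by definition for t > 66.
Rounded: (210, 223, 255).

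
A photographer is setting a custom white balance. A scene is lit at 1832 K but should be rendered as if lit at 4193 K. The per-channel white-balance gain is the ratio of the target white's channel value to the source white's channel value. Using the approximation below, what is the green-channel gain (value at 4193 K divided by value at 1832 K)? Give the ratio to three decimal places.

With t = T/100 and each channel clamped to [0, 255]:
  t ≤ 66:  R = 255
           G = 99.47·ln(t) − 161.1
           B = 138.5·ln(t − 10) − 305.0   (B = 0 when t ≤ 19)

At 1832 K (t = 18.32):
  G = 99.47·ln 18.32 − 161.1 = 99.47·2.9080 − 161.1 = 128.158.
At 4193 K (t = 41.93):
  G = 99.47·ln 41.93 − 161.1 = 99.47·3.7360 − 161.1 = 210.520.
Gain = 210.520 / 128.158 = 1.6427 → 1.643.

1.643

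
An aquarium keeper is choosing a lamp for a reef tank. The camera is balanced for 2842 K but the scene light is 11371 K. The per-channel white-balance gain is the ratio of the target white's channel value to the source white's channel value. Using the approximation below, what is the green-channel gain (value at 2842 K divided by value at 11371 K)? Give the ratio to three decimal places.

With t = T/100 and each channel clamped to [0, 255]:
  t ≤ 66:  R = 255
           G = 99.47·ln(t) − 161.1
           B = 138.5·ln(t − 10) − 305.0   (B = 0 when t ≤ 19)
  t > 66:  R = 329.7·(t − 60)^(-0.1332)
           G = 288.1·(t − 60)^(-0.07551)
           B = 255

At 11371 K (t = 113.71):
  G = 288.1·(113.71 − 60)^(-0.07551) = 288.1·53.71^(-0.07551) = 288.1·0.74022 = 213.259.
At 2842 K (t = 28.42):
  G = 99.47·ln 28.42 − 161.1 = 99.47·3.3471 − 161.1 = 171.835.
Gain = 171.835 / 213.259 = 0.8058 → 0.806.

0.806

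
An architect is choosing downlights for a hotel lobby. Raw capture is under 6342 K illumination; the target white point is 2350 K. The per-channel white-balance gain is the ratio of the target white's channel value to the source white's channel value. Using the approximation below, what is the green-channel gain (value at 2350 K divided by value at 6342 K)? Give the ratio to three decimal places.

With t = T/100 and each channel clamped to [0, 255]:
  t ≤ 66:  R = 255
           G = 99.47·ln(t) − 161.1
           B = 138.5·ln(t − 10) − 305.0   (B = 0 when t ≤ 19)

0.608

At 6342 K (t = 63.42):
  G = 99.47·ln 63.42 − 161.1 = 99.47·4.1498 − 161.1 = 251.679.
At 2350 K (t = 23.5):
  G = 99.47·ln 23.5 − 161.1 = 99.47·3.1570 − 161.1 = 152.927.
Gain = 152.927 / 251.679 = 0.6076 → 0.608.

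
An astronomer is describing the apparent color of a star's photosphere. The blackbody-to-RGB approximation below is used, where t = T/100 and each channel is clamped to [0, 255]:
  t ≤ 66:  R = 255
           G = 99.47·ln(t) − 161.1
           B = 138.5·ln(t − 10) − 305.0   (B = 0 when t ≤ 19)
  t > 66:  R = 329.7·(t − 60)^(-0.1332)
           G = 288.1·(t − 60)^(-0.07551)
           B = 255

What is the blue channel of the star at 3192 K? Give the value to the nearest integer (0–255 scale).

123

t = 3192/100 = 31.92; the t ≤ 66 branch applies.
B = 138.5·ln(31.92 − 10) − 305.0 = 138.5·ln 21.92 − 305.0 = 138.5·3.0874 − 305.0 = 122.605.
Rounded: 123.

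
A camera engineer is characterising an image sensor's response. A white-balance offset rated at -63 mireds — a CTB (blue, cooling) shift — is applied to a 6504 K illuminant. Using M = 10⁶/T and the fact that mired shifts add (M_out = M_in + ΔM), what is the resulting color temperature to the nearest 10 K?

11020 K

M_in = 10⁶/6504 = 153.75 mireds.
M_out = 153.75 + (-63) = 90.75 mireds.
T_out = 10⁶/90.75 = 11019.1 K → 11020 K.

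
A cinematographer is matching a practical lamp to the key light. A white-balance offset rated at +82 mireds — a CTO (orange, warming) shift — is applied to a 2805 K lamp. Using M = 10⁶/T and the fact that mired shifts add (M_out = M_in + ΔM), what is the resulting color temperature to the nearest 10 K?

2280 K

M_in = 10⁶/2805 = 356.51 mireds.
M_out = 356.51 + (+82) = 438.51 mireds.
T_out = 10⁶/438.51 = 2280.5 K → 2280 K.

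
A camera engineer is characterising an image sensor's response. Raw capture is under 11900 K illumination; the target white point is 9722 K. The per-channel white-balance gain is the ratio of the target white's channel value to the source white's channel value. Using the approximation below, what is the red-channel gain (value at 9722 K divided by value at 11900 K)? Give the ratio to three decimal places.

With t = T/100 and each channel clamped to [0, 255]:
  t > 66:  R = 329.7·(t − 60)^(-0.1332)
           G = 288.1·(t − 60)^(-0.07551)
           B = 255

At 11900 K (t = 119):
  R = 329.7·(119 − 60)^(-0.1332) = 329.7·59^(-0.1332) = 329.7·0.58093 = 191.532.
At 9722 K (t = 97.22):
  R = 329.7·(97.22 − 60)^(-0.1332) = 329.7·37.22^(-0.1332) = 329.7·0.61769 = 203.653.
Gain = 203.653 / 191.532 = 1.0633 → 1.063.

1.063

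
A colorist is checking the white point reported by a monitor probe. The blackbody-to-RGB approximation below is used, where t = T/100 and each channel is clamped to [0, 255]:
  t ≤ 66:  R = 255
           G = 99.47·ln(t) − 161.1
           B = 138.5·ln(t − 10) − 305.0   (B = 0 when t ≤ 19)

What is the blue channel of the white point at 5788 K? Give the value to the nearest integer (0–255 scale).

231

t = 5788/100 = 57.88; the t ≤ 66 branch applies.
B = 138.5·ln(57.88 − 10) − 305.0 = 138.5·ln 47.88 − 305.0 = 138.5·3.8687 − 305.0 = 230.815.
Rounded: 231.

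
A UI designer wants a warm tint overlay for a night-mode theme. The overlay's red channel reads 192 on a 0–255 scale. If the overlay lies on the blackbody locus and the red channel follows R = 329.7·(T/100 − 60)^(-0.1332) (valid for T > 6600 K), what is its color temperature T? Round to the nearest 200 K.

(t − 60)^(-0.1332) = 192/329.7 = 0.58235.
t − 60 = 0.58235^(1/-0.1332) = 0.58235^(-7.508) = 57.929, so t = 117.929.
T = 100·t = 11793 K → 11800 K to the nearest 200 K.

11800 K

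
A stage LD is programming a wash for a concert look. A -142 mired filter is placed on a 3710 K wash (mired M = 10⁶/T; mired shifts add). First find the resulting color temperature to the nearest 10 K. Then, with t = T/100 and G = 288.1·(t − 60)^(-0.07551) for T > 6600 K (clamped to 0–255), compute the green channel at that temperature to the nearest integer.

M_in = 10⁶/3710 = 269.54; M_out = 269.54 + (-142) = 127.54.
T_out = 10⁶/127.54 = 7840.6 K → 7840 K; t = 78.4.
G = 288.1·(78.4 − 60)^(-0.07551) = 288.1·18.4^(-0.07551) = 288.1·0.80259 = 231.226.
Rounded: 231.

231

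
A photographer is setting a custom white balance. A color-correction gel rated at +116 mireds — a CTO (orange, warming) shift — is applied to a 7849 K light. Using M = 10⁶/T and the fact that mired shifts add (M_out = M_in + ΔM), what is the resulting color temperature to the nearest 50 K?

4100 K

M_in = 10⁶/7849 = 127.40 mireds.
M_out = 127.40 + (+116) = 243.40 mireds.
T_out = 10⁶/243.40 = 4108.4 K → 4100 K.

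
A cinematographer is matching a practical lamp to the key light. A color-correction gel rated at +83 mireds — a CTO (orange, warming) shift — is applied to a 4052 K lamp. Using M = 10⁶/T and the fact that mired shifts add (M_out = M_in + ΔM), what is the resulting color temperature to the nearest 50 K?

M_in = 10⁶/4052 = 246.79 mireds.
M_out = 246.79 + (+83) = 329.79 mireds.
T_out = 10⁶/329.79 = 3032.2 K → 3050 K.

3050 K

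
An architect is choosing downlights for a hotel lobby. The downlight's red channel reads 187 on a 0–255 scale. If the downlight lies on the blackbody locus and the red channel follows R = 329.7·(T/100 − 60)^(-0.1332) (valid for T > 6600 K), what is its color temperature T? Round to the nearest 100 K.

13100 K

(t − 60)^(-0.1332) = 187/329.7 = 0.56718.
t − 60 = 0.56718^(1/-0.1332) = 0.56718^(-7.508) = 70.620, so t = 130.620.
T = 100·t = 13062 K → 13100 K to the nearest 100 K.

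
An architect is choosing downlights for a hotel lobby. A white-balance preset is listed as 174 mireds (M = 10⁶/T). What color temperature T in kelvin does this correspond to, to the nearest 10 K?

T = 10⁶ / 174 = 5747.13 K → 5750 K.

5750 K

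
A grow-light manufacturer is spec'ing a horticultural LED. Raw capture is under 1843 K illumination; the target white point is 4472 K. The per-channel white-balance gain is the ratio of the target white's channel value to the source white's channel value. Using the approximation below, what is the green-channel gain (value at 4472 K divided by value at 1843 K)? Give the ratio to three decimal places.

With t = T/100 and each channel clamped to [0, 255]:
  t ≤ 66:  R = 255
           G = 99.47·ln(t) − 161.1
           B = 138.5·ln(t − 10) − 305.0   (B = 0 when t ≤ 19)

At 1843 K (t = 18.43):
  G = 99.47·ln 18.43 − 161.1 = 99.47·2.9140 − 161.1 = 128.754.
At 4472 K (t = 44.72):
  G = 99.47·ln 44.72 − 161.1 = 99.47·3.8004 − 161.1 = 216.928.
Gain = 216.928 / 128.754 = 1.6848 → 1.685.

1.685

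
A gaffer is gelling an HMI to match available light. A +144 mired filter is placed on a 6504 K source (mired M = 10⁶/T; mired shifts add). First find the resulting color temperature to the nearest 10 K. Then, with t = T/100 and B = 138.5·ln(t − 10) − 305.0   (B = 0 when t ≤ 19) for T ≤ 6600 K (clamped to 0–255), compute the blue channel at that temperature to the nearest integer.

M_in = 10⁶/6504 = 153.75; M_out = 153.75 + (+144) = 297.75.
T_out = 10⁶/297.75 = 3358.5 K → 3360 K; t = 33.6.
B = 138.5·ln(33.6 − 10) − 305.0 = 138.5·ln 23.6 − 305.0 = 138.5·3.1612 − 305.0 = 132.833.
Rounded: 133.

133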